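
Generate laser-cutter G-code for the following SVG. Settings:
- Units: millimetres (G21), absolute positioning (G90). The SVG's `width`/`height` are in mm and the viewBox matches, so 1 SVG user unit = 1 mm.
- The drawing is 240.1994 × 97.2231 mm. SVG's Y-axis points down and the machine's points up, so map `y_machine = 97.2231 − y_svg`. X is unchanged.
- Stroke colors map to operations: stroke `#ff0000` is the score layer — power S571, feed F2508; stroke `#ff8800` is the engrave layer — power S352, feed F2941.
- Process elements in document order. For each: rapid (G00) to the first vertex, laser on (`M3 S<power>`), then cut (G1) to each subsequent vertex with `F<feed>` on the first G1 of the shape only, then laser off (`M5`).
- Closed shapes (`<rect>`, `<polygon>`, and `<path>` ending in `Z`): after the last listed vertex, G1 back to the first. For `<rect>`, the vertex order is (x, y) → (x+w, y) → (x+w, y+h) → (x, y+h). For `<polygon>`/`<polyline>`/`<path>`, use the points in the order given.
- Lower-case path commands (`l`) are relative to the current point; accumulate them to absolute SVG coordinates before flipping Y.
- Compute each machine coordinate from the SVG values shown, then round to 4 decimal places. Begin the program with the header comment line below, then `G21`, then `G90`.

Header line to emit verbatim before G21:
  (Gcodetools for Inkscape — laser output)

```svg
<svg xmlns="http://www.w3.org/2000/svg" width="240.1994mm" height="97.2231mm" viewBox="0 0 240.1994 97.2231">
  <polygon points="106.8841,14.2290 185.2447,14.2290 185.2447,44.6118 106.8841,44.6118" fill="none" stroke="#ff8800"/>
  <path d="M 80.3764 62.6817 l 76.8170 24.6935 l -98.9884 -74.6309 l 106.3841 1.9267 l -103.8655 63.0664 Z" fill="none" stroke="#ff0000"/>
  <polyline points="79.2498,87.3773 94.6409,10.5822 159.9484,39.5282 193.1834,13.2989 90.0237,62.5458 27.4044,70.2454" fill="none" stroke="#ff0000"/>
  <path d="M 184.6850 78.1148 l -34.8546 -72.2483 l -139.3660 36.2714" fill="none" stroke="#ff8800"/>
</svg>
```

1 u = 1 mm; y_m = 97.2231 − y.

[1] `<polygon>` rectangle, #ff8800→engrave S352 F2941: (106.8841,82.9941) → (185.2447,82.9941) → (185.2447,52.6113) → (106.8841,52.6113) → (106.8841,82.9941) (closed)

[2] `<path>` closed polygon, #ff0000→score S571 F2508: (80.3764,34.5414) → (157.1934,9.8479) → (58.2050,84.4788) → (164.5891,82.5521) → (60.7236,19.4857) → (80.3764,34.5414) (closed)

[3] `<polyline>` open polyline, #ff0000→score S571 F2508: (79.2498,9.8458) → (94.6409,86.6409) → (159.9484,57.6949) → (193.1834,83.9242) → (90.0237,34.6773) → (27.4044,26.9777)

[4] `<path>` open polyline, #ff8800→engrave S352 F2941: (184.6850,19.1083) → (149.8304,91.3566) → (10.4644,55.0852)

(Gcodetools for Inkscape — laser output)
G21
G90
G00 X106.8841 Y82.9941
M3 S352
G1 X185.2447 Y82.9941 F2941
G1 X185.2447 Y52.6113
G1 X106.8841 Y52.6113
G1 X106.8841 Y82.9941
M5
G00 X80.3764 Y34.5414
M3 S571
G1 X157.1934 Y9.8479 F2508
G1 X58.2050 Y84.4788
G1 X164.5891 Y82.5521
G1 X60.7236 Y19.4857
G1 X80.3764 Y34.5414
M5
G00 X79.2498 Y9.8458
M3 S571
G1 X94.6409 Y86.6409 F2508
G1 X159.9484 Y57.6949
G1 X193.1834 Y83.9242
G1 X90.0237 Y34.6773
G1 X27.4044 Y26.9777
M5
G00 X184.6850 Y19.1083
M3 S352
G1 X149.8304 Y91.3566 F2941
G1 X10.4644 Y55.0852
M5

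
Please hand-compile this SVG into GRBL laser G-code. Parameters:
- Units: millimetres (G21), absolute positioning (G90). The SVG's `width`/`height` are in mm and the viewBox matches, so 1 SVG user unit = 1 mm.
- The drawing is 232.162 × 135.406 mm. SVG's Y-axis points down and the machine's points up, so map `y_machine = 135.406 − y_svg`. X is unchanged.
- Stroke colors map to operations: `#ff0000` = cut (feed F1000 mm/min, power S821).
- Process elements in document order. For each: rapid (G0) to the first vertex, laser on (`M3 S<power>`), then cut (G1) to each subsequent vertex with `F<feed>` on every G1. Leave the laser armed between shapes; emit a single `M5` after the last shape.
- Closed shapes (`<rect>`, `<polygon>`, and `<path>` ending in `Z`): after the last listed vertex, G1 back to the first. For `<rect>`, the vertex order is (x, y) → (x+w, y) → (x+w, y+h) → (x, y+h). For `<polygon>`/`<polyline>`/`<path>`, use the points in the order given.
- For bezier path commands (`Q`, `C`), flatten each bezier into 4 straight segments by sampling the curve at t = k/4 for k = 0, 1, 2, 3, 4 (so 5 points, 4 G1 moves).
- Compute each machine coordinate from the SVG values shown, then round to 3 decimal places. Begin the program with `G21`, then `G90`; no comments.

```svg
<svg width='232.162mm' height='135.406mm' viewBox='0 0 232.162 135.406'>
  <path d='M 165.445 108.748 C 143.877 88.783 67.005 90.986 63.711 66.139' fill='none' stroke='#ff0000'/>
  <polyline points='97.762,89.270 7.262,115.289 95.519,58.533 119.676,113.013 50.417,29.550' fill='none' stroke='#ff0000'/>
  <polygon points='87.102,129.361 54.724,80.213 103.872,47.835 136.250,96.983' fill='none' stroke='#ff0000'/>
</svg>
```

G21
G90
G0 X165.445 Y26.658
M3 S821
G1 X140.913 Y38.244 F1000
G1 X107.725 Y46.132 F1000
G1 X77.964 Y54.935 F1000
G1 X63.711 Y69.267 F1000
G0 X97.762 Y46.136
M3 S821
G1 X7.262 Y20.117 F1000
G1 X95.519 Y76.873 F1000
G1 X119.676 Y22.393 F1000
G1 X50.417 Y105.856 F1000
G0 X87.102 Y6.045
M3 S821
G1 X54.724 Y55.193 F1000
G1 X103.872 Y87.571 F1000
G1 X136.250 Y38.423 F1000
G1 X87.102 Y6.045 F1000
M5

1 u = 1 mm; y_m = 135.406 − y.

[1] `<path>` cubic bezier, #ff0000→cut S821 F1000: (165.445,26.658) → (140.913,38.244) → (107.725,46.132) → (77.964,54.935) → (63.711,69.267)

[2] `<polyline>` open polyline, #ff0000→cut S821 F1000: (97.762,46.136) → (7.262,20.117) → (95.519,76.873) → (119.676,22.393) → (50.417,105.856)

[3] `<polygon>` regular polygon, #ff0000→cut S821 F1000: (87.102,6.045) → (54.724,55.193) → (103.872,87.571) → (136.250,38.423) → (87.102,6.045) (closed)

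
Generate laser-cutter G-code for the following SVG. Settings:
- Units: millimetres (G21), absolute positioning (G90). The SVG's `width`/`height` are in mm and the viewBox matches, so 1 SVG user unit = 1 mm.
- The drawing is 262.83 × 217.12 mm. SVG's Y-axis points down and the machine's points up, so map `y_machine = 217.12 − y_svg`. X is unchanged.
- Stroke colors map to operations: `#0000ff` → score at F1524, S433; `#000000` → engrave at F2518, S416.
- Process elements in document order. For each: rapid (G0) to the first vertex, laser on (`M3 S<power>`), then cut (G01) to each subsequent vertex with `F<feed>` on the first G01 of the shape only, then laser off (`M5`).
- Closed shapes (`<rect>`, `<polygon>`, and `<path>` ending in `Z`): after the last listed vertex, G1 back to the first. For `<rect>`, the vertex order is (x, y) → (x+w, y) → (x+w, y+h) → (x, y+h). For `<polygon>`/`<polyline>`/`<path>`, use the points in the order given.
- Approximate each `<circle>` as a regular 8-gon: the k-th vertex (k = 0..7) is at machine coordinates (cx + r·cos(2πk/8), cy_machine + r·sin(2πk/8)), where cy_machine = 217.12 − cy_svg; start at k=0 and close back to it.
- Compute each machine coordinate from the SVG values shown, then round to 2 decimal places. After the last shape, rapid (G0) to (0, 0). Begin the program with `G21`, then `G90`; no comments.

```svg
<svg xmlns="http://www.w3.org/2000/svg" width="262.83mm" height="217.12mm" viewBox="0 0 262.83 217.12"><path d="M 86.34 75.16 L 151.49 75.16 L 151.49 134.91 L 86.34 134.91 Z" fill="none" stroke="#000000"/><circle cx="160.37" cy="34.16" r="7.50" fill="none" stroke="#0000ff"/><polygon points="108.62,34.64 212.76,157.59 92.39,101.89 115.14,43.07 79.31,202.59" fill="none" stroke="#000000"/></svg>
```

G21
G90
G0 X86.34 Y141.96
M3 S416
G01 X151.49 Y141.96 F2518
G01 X151.49 Y82.21
G01 X86.34 Y82.21
G01 X86.34 Y141.96
M5
G0 X167.87 Y182.96
M3 S433
G01 X165.67 Y188.26 F1524
G01 X160.37 Y190.46
G01 X155.07 Y188.26
G01 X152.87 Y182.96
G01 X155.07 Y177.66
G01 X160.37 Y175.46
G01 X165.67 Y177.66
G01 X167.87 Y182.96
M5
G0 X108.62 Y182.48
M3 S416
G01 X212.76 Y59.53 F2518
G01 X92.39 Y115.23
G01 X115.14 Y174.05
G01 X79.31 Y14.53
G01 X108.62 Y182.48
M5
G0 X0.00 Y0.00

Since the viewBox matches the mm dimensions, user units are millimetres directly. The only transform is the Y-flip y_m = 217.12 − y_svg.

Shape 1 is a rectangle drawn with `<path>`. Its stroke #000000 means engrave at S416, F2518. After flipping Y the toolpath is (86.34,141.96) → (151.49,141.96) → (151.49,82.21) → (86.34,82.21) → (86.34,141.96), returning to the start.

Shape 2 is a circle drawn with `<circle>`. Its stroke #0000ff means score at S433, F1524. After flipping Y the toolpath is (167.87,182.96) → (165.67,188.26) → (160.37,190.46) → (155.07,188.26) → (152.87,182.96) → (155.07,177.66) → (160.37,175.46) → (165.67,177.66) → (167.87,182.96), returning to the start.

Shape 3 is a closed polygon drawn with `<polygon>`. Its stroke #000000 means engrave at S416, F2518. After flipping Y the toolpath is (108.62,182.48) → (212.76,59.53) → (92.39,115.23) → (115.14,174.05) → (79.31,14.53) → (108.62,182.48), returning to the start.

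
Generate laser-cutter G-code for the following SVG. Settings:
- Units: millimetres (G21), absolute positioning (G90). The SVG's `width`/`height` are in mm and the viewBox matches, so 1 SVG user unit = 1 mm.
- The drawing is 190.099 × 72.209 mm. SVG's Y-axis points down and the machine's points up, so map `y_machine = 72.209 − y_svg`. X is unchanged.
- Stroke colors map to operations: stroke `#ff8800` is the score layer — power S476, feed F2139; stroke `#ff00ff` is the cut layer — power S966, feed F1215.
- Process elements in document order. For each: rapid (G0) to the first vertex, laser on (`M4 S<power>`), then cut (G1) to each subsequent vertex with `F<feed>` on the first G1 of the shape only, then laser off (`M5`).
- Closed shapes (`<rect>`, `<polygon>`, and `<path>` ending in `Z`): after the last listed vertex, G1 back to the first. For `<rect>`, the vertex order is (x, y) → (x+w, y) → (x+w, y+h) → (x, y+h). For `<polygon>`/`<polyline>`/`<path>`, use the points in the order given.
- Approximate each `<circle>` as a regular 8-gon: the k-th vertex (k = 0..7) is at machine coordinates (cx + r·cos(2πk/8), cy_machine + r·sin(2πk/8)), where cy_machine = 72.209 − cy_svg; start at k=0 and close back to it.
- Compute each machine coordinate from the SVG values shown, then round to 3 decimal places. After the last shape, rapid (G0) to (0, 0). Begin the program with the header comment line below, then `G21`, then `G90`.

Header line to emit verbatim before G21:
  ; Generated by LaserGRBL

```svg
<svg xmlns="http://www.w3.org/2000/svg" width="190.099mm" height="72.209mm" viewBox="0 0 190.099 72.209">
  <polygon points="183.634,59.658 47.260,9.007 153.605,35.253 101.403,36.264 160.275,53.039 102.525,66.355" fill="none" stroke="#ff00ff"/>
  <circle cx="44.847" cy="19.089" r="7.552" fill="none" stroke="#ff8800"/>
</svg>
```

viewBox `0 0 190.099 72.209` with mm width/height → 1 unit = 1 mm. Flip: y_m = 72.209 − y_svg.

**Shape 1** — `<polygon>` closed polygon, stroke `#ff00ff` → cut (S966, F1215). Machine vertices: (183.634,12.551) → (47.260,63.202) → (153.605,36.956) → (101.403,35.945) → (160.275,19.170) → (102.525,5.854) → (183.634,12.551). Closed: final G1 returns to the first vertex.

**Shape 2** — `<circle>` circle, stroke `#ff8800` → score (S476, F2139). Machine vertices: (52.399,53.120) → (50.187,58.460) → (44.847,60.672) → (39.507,58.460) → (37.295,53.120) → (39.507,47.780) → (44.847,45.568) → (50.187,47.780) → (52.399,53.120). Closed: final G1 returns to the first vertex.

; Generated by LaserGRBL
G21
G90
G0 X183.634 Y12.551
M4 S966
G1 X47.260 Y63.202 F1215
G1 X153.605 Y36.956
G1 X101.403 Y35.945
G1 X160.275 Y19.170
G1 X102.525 Y5.854
G1 X183.634 Y12.551
M5
G0 X52.399 Y53.120
M4 S476
G1 X50.187 Y58.460 F2139
G1 X44.847 Y60.672
G1 X39.507 Y58.460
G1 X37.295 Y53.120
G1 X39.507 Y47.780
G1 X44.847 Y45.568
G1 X50.187 Y47.780
G1 X52.399 Y53.120
M5
G0 X0.000 Y0.000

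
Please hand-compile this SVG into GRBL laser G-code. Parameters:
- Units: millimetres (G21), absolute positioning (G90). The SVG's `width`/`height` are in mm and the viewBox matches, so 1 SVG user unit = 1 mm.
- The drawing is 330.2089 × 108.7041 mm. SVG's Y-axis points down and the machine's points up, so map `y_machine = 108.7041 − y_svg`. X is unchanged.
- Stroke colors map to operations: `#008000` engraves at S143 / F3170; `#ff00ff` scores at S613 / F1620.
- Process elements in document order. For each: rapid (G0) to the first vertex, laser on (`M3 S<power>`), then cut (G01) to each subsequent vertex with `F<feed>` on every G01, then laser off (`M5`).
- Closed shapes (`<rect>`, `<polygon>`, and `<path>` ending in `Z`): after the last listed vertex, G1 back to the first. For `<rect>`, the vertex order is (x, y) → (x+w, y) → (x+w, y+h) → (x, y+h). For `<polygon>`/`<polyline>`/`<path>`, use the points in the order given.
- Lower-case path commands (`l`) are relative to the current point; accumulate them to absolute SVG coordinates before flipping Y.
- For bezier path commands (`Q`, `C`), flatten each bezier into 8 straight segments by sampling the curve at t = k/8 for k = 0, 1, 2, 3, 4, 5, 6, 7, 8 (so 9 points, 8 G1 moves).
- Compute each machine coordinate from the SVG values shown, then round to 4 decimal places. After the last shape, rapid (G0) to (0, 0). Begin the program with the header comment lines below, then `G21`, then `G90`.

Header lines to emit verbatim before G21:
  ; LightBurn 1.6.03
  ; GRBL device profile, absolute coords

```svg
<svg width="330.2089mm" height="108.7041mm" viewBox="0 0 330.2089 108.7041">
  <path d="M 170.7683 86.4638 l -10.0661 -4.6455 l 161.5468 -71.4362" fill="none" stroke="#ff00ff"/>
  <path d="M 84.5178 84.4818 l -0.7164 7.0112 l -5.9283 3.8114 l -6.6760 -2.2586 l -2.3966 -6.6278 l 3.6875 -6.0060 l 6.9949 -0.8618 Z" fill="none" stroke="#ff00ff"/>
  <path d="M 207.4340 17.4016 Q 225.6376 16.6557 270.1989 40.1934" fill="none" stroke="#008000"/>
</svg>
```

; LightBurn 1.6.03
; GRBL device profile, absolute coords
G21
G90
G0 X170.7683 Y22.2403
M3 S613
G01 X160.7022 Y26.8858 F1620
G01 X322.2490 Y98.3220 F1620
M5
G0 X84.5178 Y24.2223
M3 S613
G01 X83.8014 Y17.2111 F1620
G01 X77.8731 Y13.3997 F1620
G01 X71.1971 Y15.6583 F1620
G01 X68.8005 Y22.2861 F1620
G01 X72.4880 Y28.2921 F1620
G01 X79.4829 Y29.1539 F1620
G01 X84.5178 Y24.2223 F1620
M5
G0 X207.4340 Y91.3025
M3 S143
G01 X212.3967 Y91.1095 F3170
G01 X218.1832 Y90.1577 F3170
G01 X224.7933 Y88.4470 F3170
G01 X232.2270 Y85.9775 F3170
G01 X240.4845 Y82.7491 F3170
G01 X249.5656 Y78.7618 F3170
G01 X259.4704 Y74.0157 F3170
G01 X270.1989 Y68.5107 F3170
M5
G0 X0.0000 Y0.0000

1 u = 1 mm; y_m = 108.7041 − y.

[1] `<path>` open polyline, #ff00ff→score S613 F1620: (170.7683,22.2403) → (160.7022,26.8858) → (322.2490,98.3220)

[2] `<path>` regular polygon, #ff00ff→score S613 F1620: (84.5178,24.2223) → (83.8014,17.2111) → (77.8731,13.3997) → (71.1971,15.6583) → (68.8005,22.2861) → (72.4880,28.2921) → (79.4829,29.1539) → (84.5178,24.2223) (closed)

[3] `<path>` quadratic bezier, #008000→engrave S143 F3170: (207.4340,91.3025) → (212.3967,91.1095) → (218.1832,90.1577) → (224.7933,88.4470) → (232.2270,85.9775) → (240.4845,82.7491) → (249.5656,78.7618) → (259.4704,74.0157) → (270.1989,68.5107)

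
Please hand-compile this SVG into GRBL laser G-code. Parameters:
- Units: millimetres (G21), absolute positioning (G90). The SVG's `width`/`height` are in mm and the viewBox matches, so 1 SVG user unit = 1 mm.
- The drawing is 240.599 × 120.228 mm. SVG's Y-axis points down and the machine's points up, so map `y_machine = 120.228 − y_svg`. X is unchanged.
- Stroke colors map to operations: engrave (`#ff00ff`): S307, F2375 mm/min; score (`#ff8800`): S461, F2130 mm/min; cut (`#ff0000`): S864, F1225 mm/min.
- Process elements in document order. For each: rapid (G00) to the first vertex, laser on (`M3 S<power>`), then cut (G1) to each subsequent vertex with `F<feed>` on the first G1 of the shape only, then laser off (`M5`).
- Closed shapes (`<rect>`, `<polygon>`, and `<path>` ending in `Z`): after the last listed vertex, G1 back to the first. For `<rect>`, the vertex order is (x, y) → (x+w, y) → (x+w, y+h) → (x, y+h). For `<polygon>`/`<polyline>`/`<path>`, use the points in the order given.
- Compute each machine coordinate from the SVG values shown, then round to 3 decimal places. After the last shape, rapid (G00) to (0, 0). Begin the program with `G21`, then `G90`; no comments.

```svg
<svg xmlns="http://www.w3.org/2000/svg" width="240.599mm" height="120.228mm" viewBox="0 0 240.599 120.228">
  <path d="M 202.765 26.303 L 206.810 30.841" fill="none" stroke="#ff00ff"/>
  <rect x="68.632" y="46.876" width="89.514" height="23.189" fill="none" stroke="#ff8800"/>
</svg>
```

viewBox `0 0 240.599 120.228` with mm width/height → 1 unit = 1 mm. Flip: y_m = 120.228 − y_svg.

**Shape 1** — `<path>` line segment, stroke `#ff00ff` → engrave (S307, F2375). Machine vertices: (202.765,93.925) → (206.810,89.387). Open path.

**Shape 2** — `<rect>` rectangle, stroke `#ff8800` → score (S461, F2130). Machine vertices: (68.632,73.352) → (158.146,73.352) → (158.146,50.163) → (68.632,50.163) → (68.632,73.352). Closed: final G1 returns to the first vertex.

G21
G90
G00 X202.765 Y93.925
M3 S307
G1 X206.810 Y89.387 F2375
M5
G00 X68.632 Y73.352
M3 S461
G1 X158.146 Y73.352 F2130
G1 X158.146 Y50.163
G1 X68.632 Y50.163
G1 X68.632 Y73.352
M5
G00 X0.000 Y0.000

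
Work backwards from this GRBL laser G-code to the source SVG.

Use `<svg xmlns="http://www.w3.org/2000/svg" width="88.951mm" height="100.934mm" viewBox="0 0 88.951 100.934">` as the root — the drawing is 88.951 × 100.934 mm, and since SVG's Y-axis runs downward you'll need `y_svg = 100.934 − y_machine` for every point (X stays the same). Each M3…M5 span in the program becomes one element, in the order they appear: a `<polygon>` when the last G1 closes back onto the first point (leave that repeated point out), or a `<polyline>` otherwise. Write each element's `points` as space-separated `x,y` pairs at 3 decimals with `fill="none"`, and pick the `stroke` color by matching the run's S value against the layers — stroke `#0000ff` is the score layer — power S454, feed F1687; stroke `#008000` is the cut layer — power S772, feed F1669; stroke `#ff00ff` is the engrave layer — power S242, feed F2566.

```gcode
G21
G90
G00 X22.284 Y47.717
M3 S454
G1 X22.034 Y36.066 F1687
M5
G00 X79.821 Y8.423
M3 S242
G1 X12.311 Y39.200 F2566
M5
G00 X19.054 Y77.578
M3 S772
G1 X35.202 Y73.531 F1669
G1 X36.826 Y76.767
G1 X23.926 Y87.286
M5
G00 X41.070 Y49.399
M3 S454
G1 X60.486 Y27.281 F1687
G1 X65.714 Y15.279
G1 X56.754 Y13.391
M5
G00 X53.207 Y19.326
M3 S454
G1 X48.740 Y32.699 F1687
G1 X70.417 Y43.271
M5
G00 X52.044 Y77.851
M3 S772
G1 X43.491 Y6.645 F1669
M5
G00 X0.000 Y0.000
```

<svg xmlns="http://www.w3.org/2000/svg" width="88.951mm" height="100.934mm" viewBox="0 0 88.951 100.934">
  <polyline points="22.284,53.217 22.034,64.868" fill="none" stroke="#0000ff"/>
  <polyline points="79.821,92.511 12.311,61.734" fill="none" stroke="#ff00ff"/>
  <polyline points="19.054,23.356 35.202,27.403 36.826,24.167 23.926,13.648" fill="none" stroke="#008000"/>
  <polyline points="41.070,51.535 60.486,73.653 65.714,85.655 56.754,87.543" fill="none" stroke="#0000ff"/>
  <polyline points="53.207,81.608 48.740,68.235 70.417,57.663" fill="none" stroke="#0000ff"/>
  <polyline points="52.044,23.083 43.491,94.289" fill="none" stroke="#008000"/>
</svg>

Each laser-on run becomes one SVG element. Flip Y back into SVG space with y_svg = 100.934 − y_machine.

Run 1: S454 ⇒ score layer `#0000ff`. The run is open, so emit a `<polyline>` with points (Y-flipped): 22.284,53.217 22.034,64.868.

Run 2: the run's S242 means `#ff00ff` (engrave). The run is open, so emit a `<polyline>` with points (Y-flipped): 79.821,92.511 12.311,61.734.

Run 3: power S772 maps to stroke `#008000` (cut). The run is open, so emit a `<polyline>` with points (Y-flipped): 19.054,23.356 35.202,27.403 36.826,24.167 23.926,13.648.

Run 4: S454 ⇒ score layer `#0000ff`. The run is open, so emit a `<polyline>` with points (Y-flipped): 41.070,51.535 60.486,73.653 65.714,85.655 56.754,87.543.

Run 5: S454 ⇒ score layer `#0000ff`. The run is open, so emit a `<polyline>` with points (Y-flipped): 53.207,81.608 48.740,68.235 70.417,57.663.

Run 6: S772 ⇒ cut layer `#008000`. The run is open, so emit a `<polyline>` with points (Y-flipped): 52.044,23.083 43.491,94.289.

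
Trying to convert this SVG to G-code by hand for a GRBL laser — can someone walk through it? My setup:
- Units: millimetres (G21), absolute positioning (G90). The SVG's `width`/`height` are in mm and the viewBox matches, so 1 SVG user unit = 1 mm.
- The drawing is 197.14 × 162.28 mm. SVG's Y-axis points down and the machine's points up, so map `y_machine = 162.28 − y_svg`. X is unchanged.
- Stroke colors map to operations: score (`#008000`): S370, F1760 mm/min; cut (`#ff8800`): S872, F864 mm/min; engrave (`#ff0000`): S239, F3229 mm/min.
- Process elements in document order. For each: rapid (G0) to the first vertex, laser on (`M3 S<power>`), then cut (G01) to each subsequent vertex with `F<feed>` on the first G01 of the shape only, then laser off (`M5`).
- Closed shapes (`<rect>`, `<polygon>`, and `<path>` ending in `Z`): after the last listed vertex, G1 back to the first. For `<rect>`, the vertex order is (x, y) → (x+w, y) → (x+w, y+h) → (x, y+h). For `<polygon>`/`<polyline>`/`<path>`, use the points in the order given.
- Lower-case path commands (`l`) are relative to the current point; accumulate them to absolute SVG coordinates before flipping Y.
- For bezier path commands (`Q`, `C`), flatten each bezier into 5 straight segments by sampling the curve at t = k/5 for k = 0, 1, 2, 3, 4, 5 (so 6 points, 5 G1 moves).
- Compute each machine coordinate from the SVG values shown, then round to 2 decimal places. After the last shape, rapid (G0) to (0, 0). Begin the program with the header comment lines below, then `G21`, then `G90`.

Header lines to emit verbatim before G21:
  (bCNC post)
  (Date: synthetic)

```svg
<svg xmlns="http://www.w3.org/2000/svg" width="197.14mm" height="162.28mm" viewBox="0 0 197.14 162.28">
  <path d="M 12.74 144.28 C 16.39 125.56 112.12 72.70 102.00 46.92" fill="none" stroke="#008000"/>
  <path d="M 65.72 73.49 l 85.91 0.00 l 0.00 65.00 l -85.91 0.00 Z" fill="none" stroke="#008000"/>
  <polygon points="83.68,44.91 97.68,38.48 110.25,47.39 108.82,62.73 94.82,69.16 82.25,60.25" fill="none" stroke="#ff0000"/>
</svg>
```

viewBox `0 0 197.14 162.28` with mm width/height → 1 unit = 1 mm. Flip: y_m = 162.28 − y_svg.

**Shape 1** — `<path>` cubic bezier, stroke `#008000` → score (S370, F1760). Control points (SVG): P0=(12.74,144.28), P1=(16.39,125.56), P2=(112.12,72.70), P3=(102.00,46.92); sampled at t=k/5. Machine vertices: (12.74,18.00) → (24.40,32.84) → (48.65,52.93) → (76.00,75.34) → (96.95,97.13) → (102.00,115.36). Open path.

**Shape 2** — `<path>` rectangle, stroke `#008000` → score (S370, F1760). Machine vertices: (65.72,88.79) → (151.63,88.79) → (151.63,23.79) → (65.72,23.79) → (65.72,88.79). Closed: final G1 returns to the first vertex.

**Shape 3** — `<polygon>` regular polygon, stroke `#ff0000` → engrave (S239, F3229). Machine vertices: (83.68,117.37) → (97.68,123.80) → (110.25,114.89) → (108.82,99.55) → (94.82,93.12) → (82.25,102.03) → (83.68,117.37). Closed: final G1 returns to the first vertex.

(bCNC post)
(Date: synthetic)
G21
G90
G0 X12.74 Y18.00
M3 S370
G01 X24.40 Y32.84 F1760
G01 X48.65 Y52.93
G01 X76.00 Y75.34
G01 X96.95 Y97.13
G01 X102.00 Y115.36
M5
G0 X65.72 Y88.79
M3 S370
G01 X151.63 Y88.79 F1760
G01 X151.63 Y23.79
G01 X65.72 Y23.79
G01 X65.72 Y88.79
M5
G0 X83.68 Y117.37
M3 S239
G01 X97.68 Y123.80 F3229
G01 X110.25 Y114.89
G01 X108.82 Y99.55
G01 X94.82 Y93.12
G01 X82.25 Y102.03
G01 X83.68 Y117.37
M5
G0 X0.00 Y0.00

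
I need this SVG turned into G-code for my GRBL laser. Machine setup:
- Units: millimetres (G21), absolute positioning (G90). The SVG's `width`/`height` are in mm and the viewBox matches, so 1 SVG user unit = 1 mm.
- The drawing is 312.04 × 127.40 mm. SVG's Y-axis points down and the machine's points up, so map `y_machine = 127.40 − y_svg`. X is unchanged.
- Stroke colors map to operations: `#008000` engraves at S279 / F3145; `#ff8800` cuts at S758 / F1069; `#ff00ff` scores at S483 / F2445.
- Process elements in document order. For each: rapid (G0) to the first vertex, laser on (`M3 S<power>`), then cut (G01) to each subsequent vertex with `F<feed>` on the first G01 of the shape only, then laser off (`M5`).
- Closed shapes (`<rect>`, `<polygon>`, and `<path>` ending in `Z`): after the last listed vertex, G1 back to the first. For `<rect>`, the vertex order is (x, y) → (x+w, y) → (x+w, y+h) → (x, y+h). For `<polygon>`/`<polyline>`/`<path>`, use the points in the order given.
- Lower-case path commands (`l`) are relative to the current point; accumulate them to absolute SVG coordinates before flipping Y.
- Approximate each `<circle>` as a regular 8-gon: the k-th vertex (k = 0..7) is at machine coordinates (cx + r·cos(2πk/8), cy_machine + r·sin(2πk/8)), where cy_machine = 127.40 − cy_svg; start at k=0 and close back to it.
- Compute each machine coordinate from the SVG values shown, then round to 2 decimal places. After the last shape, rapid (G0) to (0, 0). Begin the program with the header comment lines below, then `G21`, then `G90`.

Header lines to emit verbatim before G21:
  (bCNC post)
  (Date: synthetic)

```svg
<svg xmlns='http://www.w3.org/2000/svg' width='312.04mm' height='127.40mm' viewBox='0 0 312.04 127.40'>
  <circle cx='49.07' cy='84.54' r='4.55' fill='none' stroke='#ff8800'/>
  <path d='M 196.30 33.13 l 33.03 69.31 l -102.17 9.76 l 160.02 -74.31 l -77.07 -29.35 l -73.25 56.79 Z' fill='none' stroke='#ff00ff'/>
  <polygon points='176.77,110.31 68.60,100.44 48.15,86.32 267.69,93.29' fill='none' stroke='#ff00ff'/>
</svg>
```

viewBox `0 0 312.04 127.40` with mm width/height → 1 unit = 1 mm. Flip: y_m = 127.40 − y_svg.

**Shape 1** — `<circle>` circle, stroke `#ff8800` → cut (S758, F1069). Machine vertices: (53.62,42.86) → (52.29,46.08) → (49.07,47.41) → (45.85,46.08) → (44.52,42.86) → (45.85,39.64) → (49.07,38.31) → (52.29,39.64) → (53.62,42.86). Closed: final G1 returns to the first vertex.

**Shape 2** — `<path>` closed polygon, stroke `#ff00ff` → score (S483, F2445). Machine vertices: (196.30,94.27) → (229.33,24.96) → (127.16,15.20) → (287.18,89.51) → (210.11,118.86) → (136.86,62.07) → (196.30,94.27). Closed: final G1 returns to the first vertex.

**Shape 3** — `<polygon>` closed polygon, stroke `#ff00ff` → score (S483, F2445). Machine vertices: (176.77,17.09) → (68.60,26.96) → (48.15,41.08) → (267.69,34.11) → (176.77,17.09). Closed: final G1 returns to the first vertex.

(bCNC post)
(Date: synthetic)
G21
G90
G0 X53.62 Y42.86
M3 S758
G01 X52.29 Y46.08 F1069
G01 X49.07 Y47.41
G01 X45.85 Y46.08
G01 X44.52 Y42.86
G01 X45.85 Y39.64
G01 X49.07 Y38.31
G01 X52.29 Y39.64
G01 X53.62 Y42.86
M5
G0 X196.30 Y94.27
M3 S483
G01 X229.33 Y24.96 F2445
G01 X127.16 Y15.20
G01 X287.18 Y89.51
G01 X210.11 Y118.86
G01 X136.86 Y62.07
G01 X196.30 Y94.27
M5
G0 X176.77 Y17.09
M3 S483
G01 X68.60 Y26.96 F2445
G01 X48.15 Y41.08
G01 X267.69 Y34.11
G01 X176.77 Y17.09
M5
G0 X0.00 Y0.00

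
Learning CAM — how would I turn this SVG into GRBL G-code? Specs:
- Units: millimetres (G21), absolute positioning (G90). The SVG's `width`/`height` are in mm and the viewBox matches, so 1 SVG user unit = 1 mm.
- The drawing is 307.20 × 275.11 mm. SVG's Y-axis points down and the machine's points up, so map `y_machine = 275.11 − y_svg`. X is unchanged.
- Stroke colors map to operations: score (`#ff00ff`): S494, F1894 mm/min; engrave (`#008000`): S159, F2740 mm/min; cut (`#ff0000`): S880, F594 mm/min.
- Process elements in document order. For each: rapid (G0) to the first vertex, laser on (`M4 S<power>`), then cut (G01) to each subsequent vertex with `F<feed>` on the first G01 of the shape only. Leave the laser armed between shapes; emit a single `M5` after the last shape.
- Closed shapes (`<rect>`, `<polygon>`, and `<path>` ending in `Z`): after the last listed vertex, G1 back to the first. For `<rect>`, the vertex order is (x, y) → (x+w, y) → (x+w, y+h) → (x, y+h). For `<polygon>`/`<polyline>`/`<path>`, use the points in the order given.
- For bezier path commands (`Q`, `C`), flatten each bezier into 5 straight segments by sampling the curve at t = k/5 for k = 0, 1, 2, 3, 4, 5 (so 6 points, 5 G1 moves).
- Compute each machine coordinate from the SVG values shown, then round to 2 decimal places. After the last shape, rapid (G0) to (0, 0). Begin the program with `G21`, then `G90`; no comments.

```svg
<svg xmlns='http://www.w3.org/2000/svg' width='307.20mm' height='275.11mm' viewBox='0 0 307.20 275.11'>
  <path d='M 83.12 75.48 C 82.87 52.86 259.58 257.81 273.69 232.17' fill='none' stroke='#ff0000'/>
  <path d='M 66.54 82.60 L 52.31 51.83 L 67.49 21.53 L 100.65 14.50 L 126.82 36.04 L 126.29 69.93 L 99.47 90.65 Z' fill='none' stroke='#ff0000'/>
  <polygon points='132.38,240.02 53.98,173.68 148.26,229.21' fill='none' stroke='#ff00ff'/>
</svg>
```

1 u = 1 mm; y_m = 275.11 − y.

[1] `<path>` cubic bezier, #ff0000→cut S880 F594: (83.12,199.63) → (101.49,189.56) → (146.03,146.86) → (200.44,93.53) → (248.43,51.56) → (273.69,42.94)

[2] `<path>` regular polygon, #ff0000→cut S880 F594: (66.54,192.51) → (52.31,223.28) → (67.49,253.58) → (100.65,260.61) → (126.82,239.07) → (126.29,205.18) → (99.47,184.46) → (66.54,192.51) (closed)

[3] `<polygon>` closed polygon, #ff00ff→score S494 F1894: (132.38,35.09) → (53.98,101.43) → (148.26,45.90) → (132.38,35.09) (closed)

G21
G90
G0 X83.12 Y199.63
M4 S880
G01 X101.49 Y189.56 F594
G01 X146.03 Y146.86
G01 X200.44 Y93.53
G01 X248.43 Y51.56
G01 X273.69 Y42.94
G0 X66.54 Y192.51
M4 S880
G01 X52.31 Y223.28 F594
G01 X67.49 Y253.58
G01 X100.65 Y260.61
G01 X126.82 Y239.07
G01 X126.29 Y205.18
G01 X99.47 Y184.46
G01 X66.54 Y192.51
G0 X132.38 Y35.09
M4 S494
G01 X53.98 Y101.43 F1894
G01 X148.26 Y45.90
G01 X132.38 Y35.09
M5
G0 X0.00 Y0.00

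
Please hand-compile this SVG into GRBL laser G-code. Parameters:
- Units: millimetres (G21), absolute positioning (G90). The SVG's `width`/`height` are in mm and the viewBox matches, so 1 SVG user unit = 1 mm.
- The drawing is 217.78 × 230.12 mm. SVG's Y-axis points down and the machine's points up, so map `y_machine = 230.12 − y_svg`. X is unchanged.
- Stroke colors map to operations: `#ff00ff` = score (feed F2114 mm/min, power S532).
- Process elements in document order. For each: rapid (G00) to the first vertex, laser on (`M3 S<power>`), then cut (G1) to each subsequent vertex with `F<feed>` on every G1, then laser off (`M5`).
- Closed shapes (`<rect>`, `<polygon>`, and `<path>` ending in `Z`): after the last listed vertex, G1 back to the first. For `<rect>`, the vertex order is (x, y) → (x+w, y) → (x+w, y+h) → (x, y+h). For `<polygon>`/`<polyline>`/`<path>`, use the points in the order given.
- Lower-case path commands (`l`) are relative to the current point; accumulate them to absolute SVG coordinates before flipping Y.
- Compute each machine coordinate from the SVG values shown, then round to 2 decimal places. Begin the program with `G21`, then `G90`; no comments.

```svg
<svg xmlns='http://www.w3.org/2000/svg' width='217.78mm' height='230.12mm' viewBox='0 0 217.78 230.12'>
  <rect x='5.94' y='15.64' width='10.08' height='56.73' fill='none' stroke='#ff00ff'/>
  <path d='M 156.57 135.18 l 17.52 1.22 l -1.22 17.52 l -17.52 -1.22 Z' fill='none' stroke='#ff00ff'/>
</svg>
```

G21
G90
G00 X5.94 Y214.48
M3 S532
G1 X16.02 Y214.48 F2114
G1 X16.02 Y157.75 F2114
G1 X5.94 Y157.75 F2114
G1 X5.94 Y214.48 F2114
M5
G00 X156.57 Y94.94
M3 S532
G1 X174.09 Y93.72 F2114
G1 X172.87 Y76.20 F2114
G1 X155.35 Y77.42 F2114
G1 X156.57 Y94.94 F2114
M5

viewBox `0 0 217.78 230.12` with mm width/height → 1 unit = 1 mm. Flip: y_m = 230.12 − y_svg.

**Shape 1** — `<rect>` rectangle, stroke `#ff00ff` → score (S532, F2114). Machine vertices: (5.94,214.48) → (16.02,214.48) → (16.02,157.75) → (5.94,157.75) → (5.94,214.48). Closed: final G1 returns to the first vertex.

**Shape 2** — `<path>` regular polygon, stroke `#ff00ff` → score (S532, F2114). Machine vertices: (156.57,94.94) → (174.09,93.72) → (172.87,76.20) → (155.35,77.42) → (156.57,94.94). Closed: final G1 returns to the first vertex.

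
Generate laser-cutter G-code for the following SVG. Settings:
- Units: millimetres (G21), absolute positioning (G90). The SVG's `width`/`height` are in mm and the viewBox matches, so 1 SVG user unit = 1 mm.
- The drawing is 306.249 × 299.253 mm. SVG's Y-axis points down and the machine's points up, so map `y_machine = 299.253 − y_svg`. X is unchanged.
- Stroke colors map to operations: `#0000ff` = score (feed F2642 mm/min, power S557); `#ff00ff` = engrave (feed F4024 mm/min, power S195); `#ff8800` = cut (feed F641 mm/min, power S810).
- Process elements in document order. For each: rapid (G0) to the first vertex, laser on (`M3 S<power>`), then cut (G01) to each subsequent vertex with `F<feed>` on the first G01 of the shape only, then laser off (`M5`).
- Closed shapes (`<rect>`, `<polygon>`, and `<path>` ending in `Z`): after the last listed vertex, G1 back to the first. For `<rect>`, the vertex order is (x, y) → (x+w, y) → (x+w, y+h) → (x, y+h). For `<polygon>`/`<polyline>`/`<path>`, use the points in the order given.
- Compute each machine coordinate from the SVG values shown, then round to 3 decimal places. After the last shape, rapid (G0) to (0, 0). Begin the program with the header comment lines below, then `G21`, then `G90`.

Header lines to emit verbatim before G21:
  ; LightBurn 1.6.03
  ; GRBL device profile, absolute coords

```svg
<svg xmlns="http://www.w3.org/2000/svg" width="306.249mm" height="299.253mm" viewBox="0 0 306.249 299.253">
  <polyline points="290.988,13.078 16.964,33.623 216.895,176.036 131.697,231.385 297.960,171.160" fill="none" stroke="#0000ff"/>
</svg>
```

; LightBurn 1.6.03
; GRBL device profile, absolute coords
G21
G90
G0 X290.988 Y286.175
M3 S557
G01 X16.964 Y265.630 F2642
G01 X216.895 Y123.217
G01 X131.697 Y67.868
G01 X297.960 Y128.093
M5
G0 X0.000 Y0.000

1 u = 1 mm; y_m = 299.253 − y.

[1] `<polyline>` open polyline, #0000ff→score S557 F2642: (290.988,286.175) → (16.964,265.630) → (216.895,123.217) → (131.697,67.868) → (297.960,128.093)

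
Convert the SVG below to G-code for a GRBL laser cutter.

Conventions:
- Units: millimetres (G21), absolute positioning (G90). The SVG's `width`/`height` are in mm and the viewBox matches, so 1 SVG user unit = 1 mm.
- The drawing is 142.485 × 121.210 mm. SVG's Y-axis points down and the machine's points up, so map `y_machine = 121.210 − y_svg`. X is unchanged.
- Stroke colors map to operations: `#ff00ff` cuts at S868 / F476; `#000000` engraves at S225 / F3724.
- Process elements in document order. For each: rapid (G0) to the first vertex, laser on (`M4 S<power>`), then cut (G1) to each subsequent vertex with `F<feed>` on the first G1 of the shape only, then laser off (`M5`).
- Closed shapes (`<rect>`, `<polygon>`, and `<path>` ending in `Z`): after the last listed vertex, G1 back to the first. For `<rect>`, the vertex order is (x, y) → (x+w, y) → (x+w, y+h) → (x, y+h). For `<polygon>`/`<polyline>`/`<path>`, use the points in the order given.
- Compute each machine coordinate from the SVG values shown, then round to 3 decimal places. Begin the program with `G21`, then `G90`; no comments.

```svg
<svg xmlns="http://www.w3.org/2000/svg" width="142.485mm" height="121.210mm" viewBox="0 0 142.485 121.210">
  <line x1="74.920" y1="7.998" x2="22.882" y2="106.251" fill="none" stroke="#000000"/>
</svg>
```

G21
G90
G0 X74.920 Y113.212
M4 S225
G1 X22.882 Y14.959 F3724
M5

viewBox `0 0 142.485 121.210` with mm width/height → 1 unit = 1 mm. Flip: y_m = 121.210 − y_svg.

**Shape 1** — `<line>` line segment, stroke `#000000` → engrave (S225, F3724). Machine vertices: (74.920,113.212) → (22.882,14.959). Open path.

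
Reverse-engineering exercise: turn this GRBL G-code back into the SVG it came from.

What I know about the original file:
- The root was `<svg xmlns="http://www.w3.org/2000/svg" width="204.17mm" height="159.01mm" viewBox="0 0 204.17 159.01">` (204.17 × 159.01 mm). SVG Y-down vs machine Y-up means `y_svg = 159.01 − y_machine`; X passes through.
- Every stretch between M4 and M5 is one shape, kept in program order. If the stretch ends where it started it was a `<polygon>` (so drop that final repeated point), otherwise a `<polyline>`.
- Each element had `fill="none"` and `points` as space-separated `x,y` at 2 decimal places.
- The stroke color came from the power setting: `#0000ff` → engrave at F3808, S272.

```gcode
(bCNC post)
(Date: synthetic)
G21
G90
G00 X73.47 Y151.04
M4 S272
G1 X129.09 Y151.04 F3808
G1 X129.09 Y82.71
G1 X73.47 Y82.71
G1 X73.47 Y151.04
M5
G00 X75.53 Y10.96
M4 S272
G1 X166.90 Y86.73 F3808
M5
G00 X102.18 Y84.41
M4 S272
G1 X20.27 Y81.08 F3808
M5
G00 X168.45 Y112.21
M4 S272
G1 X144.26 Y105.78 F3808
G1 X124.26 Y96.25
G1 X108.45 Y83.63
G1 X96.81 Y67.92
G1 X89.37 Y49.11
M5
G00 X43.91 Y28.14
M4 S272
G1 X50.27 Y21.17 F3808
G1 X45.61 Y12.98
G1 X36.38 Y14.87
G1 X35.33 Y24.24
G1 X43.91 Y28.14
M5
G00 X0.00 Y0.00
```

Each laser-on run becomes one SVG element. Flip Y back into SVG space with y_svg = 159.01 − y_machine. Every run uses S272, so all elements get stroke `#0000ff` (engrave).

Run 1: The run returns to its start, so emit a `<polygon>` with points (Y-flipped): 73.47,7.97 129.09,7.97 129.09,76.30 73.47,76.30.

Run 2: The run is open, so emit a `<polyline>` with points (Y-flipped): 75.53,148.05 166.90,72.28.

Run 3: The run is open, so emit a `<polyline>` with points (Y-flipped): 102.18,74.60 20.27,77.93.

Run 4: The run is open, so emit a `<polyline>` with points (Y-flipped): 168.45,46.80 144.26,53.23 124.26,62.76 108.45,75.38 96.81,91.09 89.37,109.90.

Run 5: The run returns to its start, so emit a `<polygon>` with points (Y-flipped): 43.91,130.87 50.27,137.84 45.61,146.03 36.38,144.14 35.33,134.77.

<svg xmlns="http://www.w3.org/2000/svg" width="204.17mm" height="159.01mm" viewBox="0 0 204.17 159.01">
  <polygon points="73.47,7.97 129.09,7.97 129.09,76.30 73.47,76.30" fill="none" stroke="#0000ff"/>
  <polyline points="75.53,148.05 166.90,72.28" fill="none" stroke="#0000ff"/>
  <polyline points="102.18,74.60 20.27,77.93" fill="none" stroke="#0000ff"/>
  <polyline points="168.45,46.80 144.26,53.23 124.26,62.76 108.45,75.38 96.81,91.09 89.37,109.90" fill="none" stroke="#0000ff"/>
  <polygon points="43.91,130.87 50.27,137.84 45.61,146.03 36.38,144.14 35.33,134.77" fill="none" stroke="#0000ff"/>
</svg>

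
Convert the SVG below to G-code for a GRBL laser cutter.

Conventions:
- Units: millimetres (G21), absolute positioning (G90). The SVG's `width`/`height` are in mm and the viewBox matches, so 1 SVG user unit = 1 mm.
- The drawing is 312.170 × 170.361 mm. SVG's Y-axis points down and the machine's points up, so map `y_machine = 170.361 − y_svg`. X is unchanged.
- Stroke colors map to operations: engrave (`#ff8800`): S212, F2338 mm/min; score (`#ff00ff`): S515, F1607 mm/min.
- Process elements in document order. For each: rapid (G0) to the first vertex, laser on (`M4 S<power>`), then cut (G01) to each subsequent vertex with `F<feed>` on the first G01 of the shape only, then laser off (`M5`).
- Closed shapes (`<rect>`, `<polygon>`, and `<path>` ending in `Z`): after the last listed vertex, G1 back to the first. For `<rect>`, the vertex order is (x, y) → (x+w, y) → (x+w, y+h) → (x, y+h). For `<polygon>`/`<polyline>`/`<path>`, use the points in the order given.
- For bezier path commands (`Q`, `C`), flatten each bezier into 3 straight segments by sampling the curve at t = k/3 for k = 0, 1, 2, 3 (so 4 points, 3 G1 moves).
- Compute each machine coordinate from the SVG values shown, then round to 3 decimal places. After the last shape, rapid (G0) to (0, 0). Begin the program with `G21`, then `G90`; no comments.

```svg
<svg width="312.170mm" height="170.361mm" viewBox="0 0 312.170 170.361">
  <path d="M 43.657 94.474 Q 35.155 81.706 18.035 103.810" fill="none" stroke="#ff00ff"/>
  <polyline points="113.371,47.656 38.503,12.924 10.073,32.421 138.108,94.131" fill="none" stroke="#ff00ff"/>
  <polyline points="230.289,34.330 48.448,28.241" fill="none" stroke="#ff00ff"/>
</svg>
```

G21
G90
G0 X43.657 Y75.887
M4 S515
G01 X37.031 Y80.524 F1607
G01 X28.491 Y77.412
G01 X18.035 Y66.551
M5
G0 X113.371 Y122.705
M4 S515
G01 X38.503 Y157.437 F1607
G01 X10.073 Y137.940
G01 X138.108 Y76.230
M5
G0 X230.289 Y136.031
M4 S515
G01 X48.448 Y142.120 F1607
M5
G0 X0.000 Y0.000

Since the viewBox matches the mm dimensions, user units are millimetres directly. The only transform is the Y-flip y_m = 170.361 − y_svg.

Shape 1 is a quadratic bezier drawn with `<path>`. Its stroke #ff00ff means score at S515, F1607. After flipping Y the toolpath is (43.657,75.887) → (37.031,80.524) → (28.491,77.412) → (18.035,66.551).

Shape 2 is a open polyline drawn with `<polyline>`. Its stroke #ff00ff means score at S515, F1607. After flipping Y the toolpath is (113.371,122.705) → (38.503,157.437) → (10.073,137.940) → (138.108,76.230).

Shape 3 is a line segment drawn with `<polyline>`. Its stroke #ff00ff means score at S515, F1607. After flipping Y the toolpath is (230.289,136.031) → (48.448,142.120).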